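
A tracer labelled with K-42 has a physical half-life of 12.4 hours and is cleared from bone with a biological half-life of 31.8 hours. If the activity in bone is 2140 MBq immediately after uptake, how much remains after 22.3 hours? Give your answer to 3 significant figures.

378 MBq

1/t_eff = 1/t_phys + 1/t_biol = 1/12.4 + 1/31.8 = 0.11209 per hour.
t_eff = 12.4 × 31.8 / (12.4 + 31.8) ≈ 8.9213 hours.
Remaining = 2140 × (1/2)^(22.3/8.9213) = 2140 × (1/2)^2.4996 ≈ 378.4 MBq.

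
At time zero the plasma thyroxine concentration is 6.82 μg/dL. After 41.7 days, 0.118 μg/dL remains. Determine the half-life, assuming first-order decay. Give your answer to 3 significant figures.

7.12 days

A/A₀ = 0.118/6.82 ≈ 0.017302.
n = log₂(57.797) ≈ 5.8529 half-lives elapsed in 41.7 days.
t½ = 41.7/5.8529 ≈ 7.1247 days.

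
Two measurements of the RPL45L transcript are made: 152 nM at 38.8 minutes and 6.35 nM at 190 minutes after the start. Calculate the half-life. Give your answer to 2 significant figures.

Over Δt = 190 − 38.8 = 151.2 minutes, the level fell by a factor of 152/6.35 ≈ 23.937.
n = log₂(23.937) ≈ 4.5812 half-lives, so t½ = 151.2/4.5812 ≈ 33.005 minutes.

33 minutes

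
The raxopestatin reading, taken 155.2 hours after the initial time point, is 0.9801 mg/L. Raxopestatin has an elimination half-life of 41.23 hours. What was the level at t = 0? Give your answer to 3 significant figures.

Number of half-lives elapsed: n = 155.2/41.23 ≈ 3.7642.
A₀ = A × 2^n = 0.9801 × 2^3.7642 = 0.9801 × 13.588 ≈ 13.317 mg/L.

13.3 mg/L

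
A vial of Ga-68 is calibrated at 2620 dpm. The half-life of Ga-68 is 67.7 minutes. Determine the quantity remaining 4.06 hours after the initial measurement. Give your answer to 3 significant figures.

216 dpm

Convert the elapsed time: 4.06 hours = 243.6 minutes.
Number of half-lives: n = 243.6/67.7 ≈ 3.5982.
Remaining = 2620 × (1/2)^3.5982 = 2620 × 0.082571 ≈ 216.34 dpm.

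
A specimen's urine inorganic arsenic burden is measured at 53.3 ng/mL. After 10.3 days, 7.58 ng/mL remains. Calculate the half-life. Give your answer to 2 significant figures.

3.7 days

A/A₀ = 7.58/53.3 ≈ 0.14221.
n = log₂(7.0317) ≈ 2.8139 half-lives elapsed in 10.3 days.
t½ = 10.3/2.8139 ≈ 3.6604 days.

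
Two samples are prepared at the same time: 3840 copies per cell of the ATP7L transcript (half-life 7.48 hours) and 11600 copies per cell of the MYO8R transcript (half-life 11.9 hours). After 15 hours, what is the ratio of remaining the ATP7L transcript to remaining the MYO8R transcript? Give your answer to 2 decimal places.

ATP7L transcript: 3840 × (1/2)^(15/7.48) = 3840 × (1/2)^2.0053 ≈ 956.45 copies per cell.
MYO8R transcript: 11600 × (1/2)^(15/11.9) = 11600 × (1/2)^1.2605 ≈ 4841.8 copies per cell.
Ratio ≈ 956.45 / 4841.8 ≈ 0.19754.

0.20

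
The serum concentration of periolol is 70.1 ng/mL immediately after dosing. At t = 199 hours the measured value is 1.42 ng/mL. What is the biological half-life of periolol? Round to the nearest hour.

A/A₀ = 1.42/70.1 ≈ 0.020257.
n = log₂(49.366) ≈ 5.6255 half-lives elapsed in 199 hours.
t½ = 199/5.6255 ≈ 35.375 hours.

35 hours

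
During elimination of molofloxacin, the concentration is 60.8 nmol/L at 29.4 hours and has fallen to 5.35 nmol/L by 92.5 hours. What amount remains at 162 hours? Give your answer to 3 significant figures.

Over Δt = 92.5 − 29.4 = 63.1 hours, the level fell by a factor of 60.8/5.35 ≈ 11.364.
n = log₂(11.364) ≈ 3.5065 half-lives, so t½ = 63.1/3.5065 ≈ 17.995 hours.
From t = 92.5 to t = 162: 5.35 × (1/2)^((162−92.5)/17.995) ≈ 0.36791 nmol/L.

0.368 nmol/L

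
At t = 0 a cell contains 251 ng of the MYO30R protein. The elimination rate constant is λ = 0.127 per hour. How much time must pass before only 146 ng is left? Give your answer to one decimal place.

t½ = ln 2 / λ = 0.69315 / 0.127 ≈ 5.4579 hours.
Fraction remaining = 146/251 ≈ 0.58167.
n = log₂(251/146) = ln(1.7192)/ln 2 ≈ 0.78172 half-lives.
t = n × t½ = 0.78172 × 5.4579 ≈ 4.2665 hours.

4.3 hours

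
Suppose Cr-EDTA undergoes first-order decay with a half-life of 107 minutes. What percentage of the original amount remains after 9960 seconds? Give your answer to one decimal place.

9960 seconds = 166 minutes.
n = 166/107 ≈ 1.5514 half-lives.
Fraction remaining = (1/2)^1.5514 ≈ 0.34118, i.e. 34.118%.

34.1%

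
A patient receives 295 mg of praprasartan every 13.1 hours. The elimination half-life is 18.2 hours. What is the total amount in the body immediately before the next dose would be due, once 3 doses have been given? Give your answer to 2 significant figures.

The 3 doses were given 39.3, 26.2, 13.1 hours ago.
Total = 295·(1/2)^(39.3/18.2) + 295·(1/2)^(26.2/18.2) + 295·(1/2)^(13.1/18.2)
      = 66.038 + 108.76 + 179.12 ≈ 353.92 mg.

350 mg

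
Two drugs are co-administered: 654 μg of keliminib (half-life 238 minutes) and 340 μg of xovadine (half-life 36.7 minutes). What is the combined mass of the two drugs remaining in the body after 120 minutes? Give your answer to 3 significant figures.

keliminib: 654 × (1/2)^(120/238) = 654 × (1/2)^0.5042 ≈ 461.1 μg.
xovadine: 340 × (1/2)^(120/36.7) = 340 × (1/2)^3.2698 ≈ 35.252 μg.
Total = 461.1 + 35.252 ≈ 496.36 μg.

496 μg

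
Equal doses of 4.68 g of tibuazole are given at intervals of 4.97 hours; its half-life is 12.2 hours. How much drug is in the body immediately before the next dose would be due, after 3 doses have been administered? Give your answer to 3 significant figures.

8.20 g

The 3 doses were given 14.91, 9.94, 4.97 hours ago.
Total = 4.68·(1/2)^(14.91/12.2) + 4.68·(1/2)^(9.94/12.2) + 4.68·(1/2)^(4.97/12.2)
      = 2.0061 + 2.6606 + 3.5287 ≈ 8.1954 g.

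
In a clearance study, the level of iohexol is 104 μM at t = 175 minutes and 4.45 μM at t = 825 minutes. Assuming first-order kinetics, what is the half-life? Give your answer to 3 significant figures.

Over Δt = 825 − 175 = 650 minutes, the level fell by a factor of 104/4.45 ≈ 23.371.
n = log₂(23.371) ≈ 4.5466 half-lives, so t½ = 650/4.5466 ≈ 142.96 minutes.

143 minutes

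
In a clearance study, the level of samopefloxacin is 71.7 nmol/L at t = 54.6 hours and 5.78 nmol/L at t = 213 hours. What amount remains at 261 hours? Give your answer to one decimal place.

Over Δt = 213 − 54.6 = 158.4 hours, the level fell by a factor of 71.7/5.78 ≈ 12.405.
n = log₂(12.405) ≈ 3.6328 half-lives, so t½ = 158.4/3.6328 ≈ 43.602 hours.
From t = 213 to t = 261: 5.78 × (1/2)^((261−213)/43.602) ≈ 2.6949 nmol/L.

2.7 nmol/L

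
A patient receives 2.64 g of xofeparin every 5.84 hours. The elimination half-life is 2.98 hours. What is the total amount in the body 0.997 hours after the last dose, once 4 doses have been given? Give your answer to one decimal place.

The 4 doses were given 18.517, 12.677, 6.837, 0.997 hours ago.
Total = 2.64·(1/2)^(18.517/2.98) + 2.64·(1/2)^(12.677/2.98) + 2.64·(1/2)^(6.837/2.98) + 2.64·(1/2)^(0.997/2.98)
      = 0.035569 + 0.13836 + 0.53821 + 2.0936 ≈ 2.8057 g.

2.8 g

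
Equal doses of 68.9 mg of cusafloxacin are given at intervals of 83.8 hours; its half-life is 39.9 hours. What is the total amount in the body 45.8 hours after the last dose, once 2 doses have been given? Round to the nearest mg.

38 mg

The 2 doses were given 129.6, 45.8 hours ago.
Total = 68.9·(1/2)^(129.6/39.9) + 68.9·(1/2)^(45.8/39.9)
      = 7.2517 + 31.094 ≈ 38.346 mg.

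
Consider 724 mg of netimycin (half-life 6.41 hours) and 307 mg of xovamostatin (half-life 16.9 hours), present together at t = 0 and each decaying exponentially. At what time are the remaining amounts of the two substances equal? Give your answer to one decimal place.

Set 724·(1/2)^(t/6.41) = 307·(1/2)^(t/16.9).
Taking log₂: log₂(724/307) = t·(1/6.41 − 1/16.9).
log₂(2.3583) = 1.2378; 1/6.41 − 1/16.9 = 0.096835.
t = 1.2378 / 0.096835 ≈ 12.782 hours.

12.8 hours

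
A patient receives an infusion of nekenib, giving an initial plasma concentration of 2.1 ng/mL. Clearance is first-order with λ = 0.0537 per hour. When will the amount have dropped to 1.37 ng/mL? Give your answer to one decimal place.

t½ = ln 2 / λ = 0.69315 / 0.0537 ≈ 12.908 hours.
Fraction remaining = 1.37/2.1 ≈ 0.65238.
n = log₂(2.1/1.37) = ln(1.5328)/ln 2 ≈ 0.61621 half-lives.
t = n × t½ = 0.61621 × 12.908 ≈ 7.9539 hours.

8.0 hours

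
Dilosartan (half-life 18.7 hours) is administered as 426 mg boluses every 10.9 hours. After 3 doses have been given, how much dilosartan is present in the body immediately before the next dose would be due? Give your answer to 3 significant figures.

The 3 doses were given 32.7, 21.8, 10.9 hours ago.
Total = 426·(1/2)^(32.7/18.7) + 426·(1/2)^(21.8/18.7) + 426·(1/2)^(10.9/18.7)
      = 126.77 + 189.88 + 284.41 ≈ 601.06 mg.

601 mg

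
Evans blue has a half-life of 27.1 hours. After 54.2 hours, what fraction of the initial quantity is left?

0.25

n = 54.2/27.1 ≈ 2 half-lives.
Fraction remaining = (1/2)^2 ≈ 0.25.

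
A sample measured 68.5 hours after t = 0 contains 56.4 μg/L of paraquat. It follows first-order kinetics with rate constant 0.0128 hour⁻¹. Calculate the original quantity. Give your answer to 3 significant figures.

136 μg/L

t½ = ln 2 / λ = 0.69315 / 0.0128 ≈ 54.152 hours.
Number of half-lives elapsed: n = 68.5/54.152 ≈ 1.265.
A₀ = A × 2^n = 56.4 × 2^1.265 = 56.4 × 2.4032 ≈ 135.54 μg/L.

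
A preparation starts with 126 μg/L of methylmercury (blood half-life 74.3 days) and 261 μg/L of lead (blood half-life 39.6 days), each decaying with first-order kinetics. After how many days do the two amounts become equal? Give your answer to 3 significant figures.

89.1 days

Set 126·(1/2)^(t/74.3) = 261·(1/2)^(t/39.6).
Taking log₂: log₂(126/261) = t·(1/74.3 − 1/39.6).
log₂(0.48276) = -1.0506; 1/74.3 − 1/39.6 = -0.011794.
t = -1.0506 / -0.011794 ≈ 89.085 days.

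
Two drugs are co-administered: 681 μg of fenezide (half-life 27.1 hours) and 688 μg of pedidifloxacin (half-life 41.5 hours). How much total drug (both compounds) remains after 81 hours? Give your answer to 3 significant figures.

264 μg

fenezide: 681 × (1/2)^(81/27.1) = 681 × (1/2)^2.9889 ≈ 85.781 μg.
pedidifloxacin: 688 × (1/2)^(81/41.5) = 688 × (1/2)^1.9518 ≈ 177.84 μg.
Total = 85.781 + 177.84 ≈ 263.62 μg.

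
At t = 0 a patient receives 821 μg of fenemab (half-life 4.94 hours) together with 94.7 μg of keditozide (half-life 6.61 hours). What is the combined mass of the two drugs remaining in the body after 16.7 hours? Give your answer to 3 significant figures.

95.3 μg

fenemab: 821 × (1/2)^(16.7/4.94) = 821 × (1/2)^3.3806 ≈ 78.83 μg.
keditozide: 94.7 × (1/2)^(16.7/6.61) = 94.7 × (1/2)^2.5265 ≈ 16.436 μg.
Total = 78.83 + 16.436 ≈ 95.266 μg.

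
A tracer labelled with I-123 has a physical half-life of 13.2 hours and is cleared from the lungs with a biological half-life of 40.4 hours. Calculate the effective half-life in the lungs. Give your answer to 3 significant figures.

9.95 hours

1/t_eff = 1/t_phys + 1/t_biol = 1/13.2 + 1/40.4 = 0.10051 per hour.
t_eff = 13.2 × 40.4 / (13.2 + 40.4) ≈ 9.9493 hours.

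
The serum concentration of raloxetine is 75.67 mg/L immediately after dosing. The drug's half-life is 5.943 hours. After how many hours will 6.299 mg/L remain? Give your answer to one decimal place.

Fraction remaining = 6.299/75.67 ≈ 0.083243.
n = log₂(75.67/6.299) = ln(12.013)/ln 2 ≈ 3.5865 half-lives.
t = n × t½ = 3.5865 × 5.943 ≈ 21.315 hours.

21.3 hours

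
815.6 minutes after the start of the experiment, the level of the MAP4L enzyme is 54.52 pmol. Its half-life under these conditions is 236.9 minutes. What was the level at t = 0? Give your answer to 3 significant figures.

Number of half-lives elapsed: n = 815.6/236.9 ≈ 3.4428.
A₀ = A × 2^n = 54.52 × 2^3.4428 = 54.52 × 10.874 ≈ 592.85 pmol.

593 pmol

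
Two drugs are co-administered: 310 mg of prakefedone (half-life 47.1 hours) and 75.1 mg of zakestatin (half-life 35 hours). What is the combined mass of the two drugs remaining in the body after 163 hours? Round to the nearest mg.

prakefedone: 310 × (1/2)^(163/47.1) = 310 × (1/2)^3.4607 ≈ 28.157 mg.
zakestatin: 75.1 × (1/2)^(163/35) = 75.1 × (1/2)^4.6571 ≈ 2.9765 mg.
Total = 28.157 + 2.9765 ≈ 31.133 mg.

31 mg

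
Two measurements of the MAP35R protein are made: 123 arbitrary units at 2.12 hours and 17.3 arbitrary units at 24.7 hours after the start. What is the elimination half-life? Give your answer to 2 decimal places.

Over Δt = 24.7 − 2.12 = 22.58 hours, the level fell by a factor of 123/17.3 ≈ 7.1098.
n = log₂(7.1098) ≈ 2.8298 half-lives, so t½ = 22.58/2.8298 ≈ 7.9793 hours.

7.98 hours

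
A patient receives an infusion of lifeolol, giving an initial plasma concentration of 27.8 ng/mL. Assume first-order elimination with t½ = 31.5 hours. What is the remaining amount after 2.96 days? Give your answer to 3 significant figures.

Convert the elapsed time: 2.96 days = 71.04 hours.
Number of half-lives: n = 71.04/31.5 ≈ 2.2552.
Remaining = 27.8 × (1/2)^2.2552 = 27.8 × 0.20946 ≈ 5.823 ng/mL.

5.82 ng/mL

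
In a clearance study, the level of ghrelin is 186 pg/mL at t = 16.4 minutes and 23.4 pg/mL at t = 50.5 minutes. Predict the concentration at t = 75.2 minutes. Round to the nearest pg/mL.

5 pg/mL

Over Δt = 50.5 − 16.4 = 34.1 minutes, the level fell by a factor of 186/23.4 ≈ 7.9487.
n = log₂(7.9487) ≈ 2.9907 half-lives, so t½ = 34.1/2.9907 ≈ 11.402 minutes.
From t = 50.5 to t = 75.2: 23.4 × (1/2)^((75.2−50.5)/11.402) ≈ 5.2131 pg/mL.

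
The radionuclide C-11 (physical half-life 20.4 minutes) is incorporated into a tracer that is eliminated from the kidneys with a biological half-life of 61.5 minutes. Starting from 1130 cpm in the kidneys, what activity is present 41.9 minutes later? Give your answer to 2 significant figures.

1/t_eff = 1/t_phys + 1/t_biol = 1/20.4 + 1/61.5 = 0.06528 per minute.
t_eff = 20.4 × 61.5 / (20.4 + 61.5) ≈ 15.319 minutes.
Remaining = 1130 × (1/2)^(41.9/15.319) = 1130 × (1/2)^2.7352 ≈ 169.7 cpm.

170 cpm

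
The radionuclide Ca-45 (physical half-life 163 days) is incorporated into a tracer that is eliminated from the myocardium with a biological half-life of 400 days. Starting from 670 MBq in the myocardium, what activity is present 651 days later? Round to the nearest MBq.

1/t_eff = 1/t_phys + 1/t_biol = 1/163 + 1/400 = 0.008635 per day.
t_eff = 163 × 400 / (163 + 400) ≈ 115.81 days.
Remaining = 670 × (1/2)^(651/115.81) = 670 × (1/2)^5.6214 ≈ 13.611 MBq.

14 MBq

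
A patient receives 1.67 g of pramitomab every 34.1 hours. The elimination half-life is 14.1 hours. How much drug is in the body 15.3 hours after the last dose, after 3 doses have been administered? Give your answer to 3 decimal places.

The 3 doses were given 83.5, 49.4, 15.3 hours ago.
Total = 1.67·(1/2)^(83.5/14.1) + 1.67·(1/2)^(49.4/14.1) + 1.67·(1/2)^(15.3/14.1)
      = 0.027544 + 0.14725 + 0.78717 ≈ 0.96196 g.

0.962 g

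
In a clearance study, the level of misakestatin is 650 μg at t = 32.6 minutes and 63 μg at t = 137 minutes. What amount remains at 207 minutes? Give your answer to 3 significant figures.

13.2 μg

Over Δt = 137 − 32.6 = 104.4 minutes, the level fell by a factor of 650/63 ≈ 10.317.
n = log₂(10.317) ≈ 3.367 half-lives, so t½ = 104.4/3.367 ≈ 31.007 minutes.
From t = 137 to t = 207: 63 × (1/2)^((207−137)/31.007) ≈ 13.175 μg.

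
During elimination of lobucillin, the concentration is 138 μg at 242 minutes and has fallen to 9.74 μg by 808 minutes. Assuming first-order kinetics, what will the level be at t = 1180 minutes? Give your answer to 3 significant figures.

1.71 μg

Over Δt = 808 − 242 = 566 minutes, the level fell by a factor of 138/9.74 ≈ 14.168.
n = log₂(14.168) ≈ 3.8246 half-lives, so t½ = 566/3.8246 ≈ 147.99 minutes.
From t = 808 to t = 1180: 9.74 × (1/2)^((1180−808)/147.99) ≈ 1.7055 μg.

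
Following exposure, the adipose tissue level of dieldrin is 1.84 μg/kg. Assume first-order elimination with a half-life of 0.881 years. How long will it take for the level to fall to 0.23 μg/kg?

0.23/1.84 = 1/8, so 3 half-lives have elapsed.
t = 3 × 0.881 = 2.643 years.

2.643 years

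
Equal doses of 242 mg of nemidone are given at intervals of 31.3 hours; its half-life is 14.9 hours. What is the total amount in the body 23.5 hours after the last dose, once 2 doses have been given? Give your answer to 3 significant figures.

The 2 doses were given 54.8, 23.5 hours ago.
Total = 242·(1/2)^(54.8/14.9) + 242·(1/2)^(23.5/14.9)
      = 18.909 + 81.103 ≈ 100.01 mg.

100 mg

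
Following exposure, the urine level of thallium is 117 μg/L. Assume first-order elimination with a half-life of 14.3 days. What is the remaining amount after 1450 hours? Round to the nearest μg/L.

Convert the elapsed time: 1450 hours = 60.4167 days.
Number of half-lives: n = 60.4167/14.3 ≈ 4.2249.
Remaining = 117 × (1/2)^4.2249 = 117 × 0.053477 ≈ 6.2568 μg/L.

6 μg/L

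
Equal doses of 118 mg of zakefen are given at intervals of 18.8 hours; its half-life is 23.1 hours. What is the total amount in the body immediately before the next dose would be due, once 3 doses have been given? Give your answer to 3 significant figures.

127 mg

The 3 doses were given 56.4, 37.6, 18.8 hours ago.
Total = 118·(1/2)^(56.4/23.1) + 118·(1/2)^(37.6/23.1) + 118·(1/2)^(18.8/23.1)
      = 21.722 + 38.185 + 67.126 ≈ 127.03 mg.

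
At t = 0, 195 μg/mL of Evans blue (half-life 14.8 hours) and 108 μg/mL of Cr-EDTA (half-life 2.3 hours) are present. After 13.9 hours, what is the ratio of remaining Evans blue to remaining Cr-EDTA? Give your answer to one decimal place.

62.1

Evans blue: 195 × (1/2)^(13.9/14.8) = 195 × (1/2)^0.93919 ≈ 101.7 μg/mL.
Cr-EDTA: 108 × (1/2)^(13.9/2.3) = 108 × (1/2)^6.0435 ≈ 1.6374 μg/mL.
Ratio ≈ 101.7 / 1.6374 ≈ 62.109.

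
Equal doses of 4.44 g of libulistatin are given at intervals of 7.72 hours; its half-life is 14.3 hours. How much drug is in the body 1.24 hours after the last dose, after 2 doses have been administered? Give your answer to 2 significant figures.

The 2 doses were given 8.96, 1.24 hours ago.
Total = 4.44·(1/2)^(8.96/14.3) + 4.44·(1/2)^(1.24/14.3)
      = 2.8758 + 4.181 ≈ 7.0568 g.

7.1 g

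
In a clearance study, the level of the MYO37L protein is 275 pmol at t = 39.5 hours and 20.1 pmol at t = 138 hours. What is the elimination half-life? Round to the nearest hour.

26 hours

Over Δt = 138 − 39.5 = 98.5 hours, the level fell by a factor of 275/20.1 ≈ 13.682.
n = log₂(13.682) ≈ 3.7742 half-lives, so t½ = 98.5/3.7742 ≈ 26.098 hours.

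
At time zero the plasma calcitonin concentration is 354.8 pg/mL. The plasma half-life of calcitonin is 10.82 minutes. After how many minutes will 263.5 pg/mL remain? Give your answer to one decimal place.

Fraction remaining = 263.5/354.8 ≈ 0.74267.
n = log₂(354.8/263.5) = ln(1.3465)/ln 2 ≈ 0.4292 half-lives.
t = n × t½ = 0.4292 × 10.82 ≈ 4.644 minutes.

4.6 minutes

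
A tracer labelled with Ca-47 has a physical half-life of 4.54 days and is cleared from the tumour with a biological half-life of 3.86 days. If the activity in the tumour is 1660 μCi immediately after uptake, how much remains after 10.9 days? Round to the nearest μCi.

44 μCi

1/t_eff = 1/t_phys + 1/t_biol = 1/4.54 + 1/3.86 = 0.47933 per day.
t_eff = 4.54 × 3.86 / (4.54 + 3.86) ≈ 2.0862 days.
Remaining = 1660 × (1/2)^(10.9/2.0862) = 1660 × (1/2)^5.2247 ≈ 44.393 μCi.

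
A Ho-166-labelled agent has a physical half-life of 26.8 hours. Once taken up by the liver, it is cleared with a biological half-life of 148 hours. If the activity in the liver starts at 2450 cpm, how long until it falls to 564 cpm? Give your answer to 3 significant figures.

1/t_eff = 1/t_phys + 1/t_biol = 1/26.8 + 1/148 = 0.04407 per hour.
t_eff = 26.8 × 148 / (26.8 + 148) ≈ 22.691 hours.
n = log₂(2450/564) ≈ 2.119; t = 2.119 × 22.691 ≈ 48.083 hours.

48.1 hours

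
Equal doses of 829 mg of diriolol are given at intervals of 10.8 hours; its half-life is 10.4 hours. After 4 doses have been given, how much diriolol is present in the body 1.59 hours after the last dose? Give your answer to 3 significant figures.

1370 mg

The 4 doses were given 33.99, 23.19, 12.39, 1.59 hours ago.
Total = 829·(1/2)^(33.99/10.4) + 829·(1/2)^(23.19/10.4) + 829·(1/2)^(12.39/10.4) + 829·(1/2)^(1.59/10.4)
      = 86.041 + 176.73 + 363.01 + 745.64 ≈ 1371.4 mg.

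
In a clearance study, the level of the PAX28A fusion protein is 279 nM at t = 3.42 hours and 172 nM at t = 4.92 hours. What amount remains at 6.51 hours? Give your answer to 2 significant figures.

Over Δt = 4.92 − 3.42 = 1.5 hours, the level fell by a factor of 279/172 ≈ 1.6221.
n = log₂(1.6221) ≈ 0.69786 half-lives, so t½ = 1.5/0.69786 ≈ 2.1494 hours.
From t = 4.92 to t = 6.51: 172 × (1/2)^((6.51−4.92)/2.1494) ≈ 103 nM.

100 nM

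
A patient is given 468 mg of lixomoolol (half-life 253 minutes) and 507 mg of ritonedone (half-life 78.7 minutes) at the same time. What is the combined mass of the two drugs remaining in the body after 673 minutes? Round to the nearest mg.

lixomoolol: 468 × (1/2)^(673/253) = 468 × (1/2)^2.6601 ≈ 74.043 mg.
ritonedone: 507 × (1/2)^(673/78.7) = 507 × (1/2)^8.5515 ≈ 1.3513 mg.
Total = 74.043 + 1.3513 ≈ 75.394 mg.

75 mg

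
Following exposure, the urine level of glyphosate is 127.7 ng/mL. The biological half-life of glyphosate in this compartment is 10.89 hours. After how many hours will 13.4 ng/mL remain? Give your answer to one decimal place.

35.4 hours

Fraction remaining = 13.4/127.7 ≈ 0.10493.
n = log₂(127.7/13.4) = ln(9.5299)/ln 2 ≈ 3.2525 half-lives.
t = n × t½ = 3.2525 × 10.89 ≈ 35.419 hours.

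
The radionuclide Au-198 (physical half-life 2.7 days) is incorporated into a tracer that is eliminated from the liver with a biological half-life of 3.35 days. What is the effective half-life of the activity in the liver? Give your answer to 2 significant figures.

1.5 days

1/t_eff = 1/t_phys + 1/t_biol = 1/2.7 + 1/3.35 = 0.66888 per day.
t_eff = 2.7 × 3.35 / (2.7 + 3.35) ≈ 1.495 days.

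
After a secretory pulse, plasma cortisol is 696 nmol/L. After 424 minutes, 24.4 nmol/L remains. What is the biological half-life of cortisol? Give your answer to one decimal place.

A/A₀ = 24.4/696 ≈ 0.035057.
n = log₂(28.525) ≈ 4.8341 half-lives elapsed in 424 minutes.
t½ = 424/4.8341 ≈ 87.71 minutes.

87.7 minutes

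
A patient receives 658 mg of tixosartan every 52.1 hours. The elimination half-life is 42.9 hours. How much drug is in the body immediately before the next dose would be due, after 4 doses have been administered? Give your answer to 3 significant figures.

481 mg

The 4 doses were given 208.4, 156.3, 104.2, 52.1 hours ago.
Total = 658·(1/2)^(208.4/42.9) + 658·(1/2)^(156.3/42.9) + 658·(1/2)^(104.2/42.9) + 658·(1/2)^(52.1/42.9)
      = 22.692 + 52.658 + 122.19 + 283.56 ≈ 481.1 mg.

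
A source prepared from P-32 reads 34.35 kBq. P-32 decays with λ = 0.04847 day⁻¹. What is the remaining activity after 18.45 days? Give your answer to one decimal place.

t½ = ln 2 / λ = 0.69315 / 0.04847 ≈ 14.301 days.
Number of half-lives: n = 18.45/14.301 ≈ 1.2902.
Remaining = 34.35 × (1/2)^1.2902 = 34.35 × 0.40891 ≈ 14.046 kBq.

14.0 kBq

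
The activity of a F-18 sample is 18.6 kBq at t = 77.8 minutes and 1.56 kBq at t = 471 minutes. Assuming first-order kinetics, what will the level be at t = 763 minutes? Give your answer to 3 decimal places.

Over Δt = 471 − 77.8 = 393.2 minutes, the level fell by a factor of 18.6/1.56 ≈ 11.923.
n = log₂(11.923) ≈ 3.5757 half-lives, so t½ = 393.2/3.5757 ≈ 109.96 minutes.
From t = 471 to t = 763: 1.56 × (1/2)^((763−471)/109.96) ≈ 0.24761 kBq.

0.248 kBq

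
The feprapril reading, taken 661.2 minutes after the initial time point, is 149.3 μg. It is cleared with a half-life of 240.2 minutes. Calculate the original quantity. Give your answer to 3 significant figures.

Number of half-lives elapsed: n = 661.2/240.2 ≈ 2.7527.
A₀ = A × 2^n = 149.3 × 2^2.7527 = 149.3 × 6.7398 ≈ 1006.3 μg.

1010 μg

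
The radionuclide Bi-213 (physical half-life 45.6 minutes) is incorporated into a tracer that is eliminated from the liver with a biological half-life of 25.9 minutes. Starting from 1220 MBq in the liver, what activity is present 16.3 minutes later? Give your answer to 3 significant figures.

1/t_eff = 1/t_phys + 1/t_biol = 1/45.6 + 1/25.9 = 0.06054 per minute.
t_eff = 45.6 × 25.9 / (45.6 + 25.9) ≈ 16.518 minutes.
Remaining = 1220 × (1/2)^(16.3/16.518) = 1220 × (1/2)^0.9868 ≈ 615.61 MBq.

616 MBq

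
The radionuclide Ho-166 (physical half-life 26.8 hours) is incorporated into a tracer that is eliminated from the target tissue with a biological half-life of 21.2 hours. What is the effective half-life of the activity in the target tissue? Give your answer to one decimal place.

11.8 hours

1/t_eff = 1/t_phys + 1/t_biol = 1/26.8 + 1/21.2 = 0.084483 per hour.
t_eff = 26.8 × 21.2 / (26.8 + 21.2) ≈ 11.837 hours.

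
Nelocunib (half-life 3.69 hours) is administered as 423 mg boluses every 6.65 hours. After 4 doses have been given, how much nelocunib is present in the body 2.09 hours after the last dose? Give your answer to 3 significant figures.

The 4 doses were given 22.04, 15.39, 8.74, 2.09 hours ago.
Total = 423·(1/2)^(22.04/3.69) + 423·(1/2)^(15.39/3.69) + 423·(1/2)^(8.74/3.69) + 423·(1/2)^(2.09/3.69)
      = 6.7347 + 23.487 + 81.909 + 285.65 ≈ 397.78 mg.

398 mg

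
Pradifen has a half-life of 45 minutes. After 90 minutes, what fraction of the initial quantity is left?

n = 90/45 ≈ 2 half-lives.
Fraction remaining = (1/2)^2 ≈ 0.25.

0.25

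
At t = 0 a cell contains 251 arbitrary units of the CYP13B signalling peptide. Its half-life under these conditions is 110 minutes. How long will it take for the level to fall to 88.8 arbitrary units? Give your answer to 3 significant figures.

Fraction remaining = 88.8/251 ≈ 0.35378.
n = log₂(251/88.8) = ln(2.8266)/ln 2 ≈ 1.4991 half-lives.
t = n × t½ = 1.4991 × 110 ≈ 164.9 minutes.

165 minutes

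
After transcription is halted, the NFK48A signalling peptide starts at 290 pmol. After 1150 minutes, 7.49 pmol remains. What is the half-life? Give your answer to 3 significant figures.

A/A₀ = 7.49/290 ≈ 0.025828.
n = log₂(38.718) ≈ 5.2749 half-lives elapsed in 1150 minutes.
t½ = 1150/5.2749 ≈ 218.01 minutes.

218 minutes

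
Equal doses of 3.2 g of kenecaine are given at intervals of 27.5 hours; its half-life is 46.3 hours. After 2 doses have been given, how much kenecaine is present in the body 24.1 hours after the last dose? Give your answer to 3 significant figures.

The 2 doses were given 51.6, 24.1 hours ago.
Total = 3.2·(1/2)^(51.6/46.3) + 3.2·(1/2)^(24.1/46.3)
      = 1.478 + 2.2308 ≈ 3.7087 g.

3.71 g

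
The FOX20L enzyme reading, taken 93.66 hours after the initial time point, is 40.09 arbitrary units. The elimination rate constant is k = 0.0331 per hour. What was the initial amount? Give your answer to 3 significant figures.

t½ = ln 2 / k = 0.69315 / 0.0331 ≈ 20.941 hours.
Number of half-lives elapsed: n = 93.66/20.941 ≈ 4.4726.
A₀ = A × 2^n = 40.09 × 2^4.4726 = 40.09 × 22.201 ≈ 890.05 arbitrary units.

890 arbitrary units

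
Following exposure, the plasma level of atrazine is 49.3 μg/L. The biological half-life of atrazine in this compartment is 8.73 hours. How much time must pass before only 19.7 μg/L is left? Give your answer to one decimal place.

11.6 hours

Fraction remaining = 19.7/49.3 ≈ 0.39959.
n = log₂(49.3/19.7) = ln(2.5025)/ln 2 ≈ 1.3234 half-lives.
t = n × t½ = 1.3234 × 8.73 ≈ 11.553 hours.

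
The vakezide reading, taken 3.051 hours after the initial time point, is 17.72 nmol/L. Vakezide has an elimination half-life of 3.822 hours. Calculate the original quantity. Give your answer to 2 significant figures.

Number of half-lives elapsed: n = 3.051/3.822 ≈ 0.79827.
A₀ = A × 2^n = 17.72 × 2^0.79827 = 17.72 × 1.739 ≈ 30.815 nmol/L.

31 nmol/L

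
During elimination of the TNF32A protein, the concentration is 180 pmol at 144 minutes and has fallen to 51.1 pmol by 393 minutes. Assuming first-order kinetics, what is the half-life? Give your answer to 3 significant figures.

137 minutes

Over Δt = 393 − 144 = 249 minutes, the level fell by a factor of 180/51.1 ≈ 3.5225.
n = log₂(3.5225) ≈ 1.8166 half-lives, so t½ = 249/1.8166 ≈ 137.07 minutes.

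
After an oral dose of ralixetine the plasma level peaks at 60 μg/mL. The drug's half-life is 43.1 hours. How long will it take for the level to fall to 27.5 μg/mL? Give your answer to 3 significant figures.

Fraction remaining = 27.5/60 ≈ 0.45833.
n = log₂(60/27.5) = ln(2.1818)/ln 2 ≈ 1.1255 half-lives.
t = n × t½ = 1.1255 × 43.1 ≈ 48.51 hours.

48.5 hours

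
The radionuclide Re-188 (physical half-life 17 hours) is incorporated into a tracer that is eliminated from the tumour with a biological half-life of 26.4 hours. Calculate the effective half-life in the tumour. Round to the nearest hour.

10 hours

1/t_eff = 1/t_phys + 1/t_biol = 1/17 + 1/26.4 = 0.096702 per hour.
t_eff = 17 × 26.4 / (17 + 26.4) ≈ 10.341 hours.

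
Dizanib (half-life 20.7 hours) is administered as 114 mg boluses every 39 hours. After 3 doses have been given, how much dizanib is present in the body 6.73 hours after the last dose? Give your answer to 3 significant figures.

The 3 doses were given 84.73, 45.73, 6.73 hours ago.
Total = 114·(1/2)^(84.73/20.7) + 114·(1/2)^(45.73/20.7) + 114·(1/2)^(6.73/20.7)
      = 6.6791 + 24.653 + 90.998 ≈ 122.33 mg.

122 mg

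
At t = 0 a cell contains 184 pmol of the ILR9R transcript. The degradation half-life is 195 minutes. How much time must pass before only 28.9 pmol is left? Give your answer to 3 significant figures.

521 minutes

Fraction remaining = 28.9/184 ≈ 0.15707.
n = log₂(184/28.9) = ln(6.3668)/ln 2 ≈ 2.6706 half-lives.
t = n × t½ = 2.6706 × 195 ≈ 520.76 minutes.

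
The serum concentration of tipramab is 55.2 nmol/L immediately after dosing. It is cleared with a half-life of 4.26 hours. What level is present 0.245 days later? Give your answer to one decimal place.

21.2 nmol/L

Convert the elapsed time: 0.245 days = 5.88 hours.
Number of half-lives: n = 5.88/4.26 ≈ 1.3803.
Remaining = 55.2 × (1/2)^1.3803 = 55.2 × 0.38414 ≈ 21.205 nmol/L.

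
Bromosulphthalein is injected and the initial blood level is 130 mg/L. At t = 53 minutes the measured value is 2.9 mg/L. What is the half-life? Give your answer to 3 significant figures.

9.66 minutes

A/A₀ = 2.9/130 ≈ 0.022308.
n = log₂(44.828) ≈ 5.4863 half-lives elapsed in 53 minutes.
t½ = 53/5.4863 ≈ 9.6604 minutes.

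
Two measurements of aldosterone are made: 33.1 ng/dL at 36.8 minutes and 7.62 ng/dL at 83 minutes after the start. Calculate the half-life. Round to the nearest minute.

Over Δt = 83 − 36.8 = 46.2 minutes, the level fell by a factor of 33.1/7.62 ≈ 4.3438.
n = log₂(4.3438) ≈ 2.119 half-lives, so t½ = 46.2/2.119 ≈ 21.803 minutes.

22 minutes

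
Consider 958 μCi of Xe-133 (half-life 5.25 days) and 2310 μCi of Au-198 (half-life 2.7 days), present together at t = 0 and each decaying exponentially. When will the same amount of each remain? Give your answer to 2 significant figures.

Set 958·(1/2)^(t/5.25) = 2310·(1/2)^(t/2.7).
Taking log₂: log₂(958/2310) = t·(1/5.25 − 1/2.7).
log₂(0.41472) = -1.2698; 1/5.25 − 1/2.7 = -0.17989.
t = -1.2698 / -0.17989 ≈ 7.0586 days.

7.1 days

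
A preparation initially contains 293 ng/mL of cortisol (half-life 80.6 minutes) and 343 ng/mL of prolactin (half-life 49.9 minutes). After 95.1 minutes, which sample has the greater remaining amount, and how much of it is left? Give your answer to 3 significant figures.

cortisol, 129 ng/mL

cortisol: 293 × (1/2)^1.1799 ≈ 129.32 ng/mL.
prolactin: 343 × (1/2)^1.9058 ≈ 91.535 ng/mL.
Cortisol has more remaining, at ≈ 129.32 ng/mL.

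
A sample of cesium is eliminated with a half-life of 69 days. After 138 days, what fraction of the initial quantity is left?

n = 138/69 ≈ 2 half-lives.
Fraction remaining = (1/2)^2 ≈ 0.25.

0.25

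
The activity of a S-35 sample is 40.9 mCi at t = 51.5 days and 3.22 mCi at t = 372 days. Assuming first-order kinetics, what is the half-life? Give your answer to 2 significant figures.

87 days

Over Δt = 372 − 51.5 = 320.5 days, the level fell by a factor of 40.9/3.22 ≈ 12.702.
n = log₂(12.702) ≈ 3.667 half-lives, so t½ = 320.5/3.667 ≈ 87.402 days.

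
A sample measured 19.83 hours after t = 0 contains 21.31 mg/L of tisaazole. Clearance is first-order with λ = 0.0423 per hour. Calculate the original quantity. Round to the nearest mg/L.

49 mg/L

t½ = ln 2 / λ = 0.69315 / 0.0423 ≈ 16.386 hours.
Number of half-lives elapsed: n = 19.83/16.386 ≈ 1.2101.
A₀ = A × 2^n = 21.31 × 2^1.2101 = 21.31 × 2.3136 ≈ 49.303 mg/L.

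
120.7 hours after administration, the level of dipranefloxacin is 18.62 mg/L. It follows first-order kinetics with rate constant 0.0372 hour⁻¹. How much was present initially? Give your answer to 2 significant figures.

t½ = ln 2 / λ = 0.69315 / 0.0372 ≈ 18.633 hours.
Number of half-lives elapsed: n = 120.7/18.633 ≈ 6.4778.
A₀ = A × 2^n = 18.62 × 2^6.4778 = 18.62 × 89.125 ≈ 1659.5 mg/L.

1700 mg/L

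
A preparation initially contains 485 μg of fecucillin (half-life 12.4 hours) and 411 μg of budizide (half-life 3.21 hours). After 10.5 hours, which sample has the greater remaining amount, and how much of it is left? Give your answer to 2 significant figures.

fecucillin: 485 × (1/2)^0.84677 ≈ 269.67 μg.
budizide: 411 × (1/2)^3.271 ≈ 42.576 μg.
Fecucillin has more remaining, at ≈ 269.67 μg.

fecucillin, 270 μg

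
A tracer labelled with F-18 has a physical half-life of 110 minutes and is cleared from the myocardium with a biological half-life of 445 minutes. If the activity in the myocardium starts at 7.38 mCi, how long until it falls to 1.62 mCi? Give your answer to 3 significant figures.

1/t_eff = 1/t_phys + 1/t_biol = 1/110 + 1/445 = 0.011338 per minute.
t_eff = 110 × 445 / (110 + 445) ≈ 88.198 minutes.
n = log₂(7.38/1.62) ≈ 2.1876; t = 2.1876 × 88.198 ≈ 192.94 minutes.

193 minutes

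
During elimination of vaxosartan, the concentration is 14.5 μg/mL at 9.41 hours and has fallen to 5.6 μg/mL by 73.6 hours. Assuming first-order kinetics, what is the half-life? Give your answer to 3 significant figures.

46.8 hours

Over Δt = 73.6 − 9.41 = 64.19 hours, the level fell by a factor of 14.5/5.6 ≈ 2.5893.
n = log₂(2.5893) ≈ 1.3726 half-lives, so t½ = 64.19/1.3726 ≈ 46.767 hours.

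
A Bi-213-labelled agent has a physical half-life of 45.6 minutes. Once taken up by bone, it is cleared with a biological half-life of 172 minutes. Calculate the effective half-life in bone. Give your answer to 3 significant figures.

1/t_eff = 1/t_phys + 1/t_biol = 1/45.6 + 1/172 = 0.027744 per minute.
t_eff = 45.6 × 172 / (45.6 + 172) ≈ 36.044 minutes.

36.0 minutes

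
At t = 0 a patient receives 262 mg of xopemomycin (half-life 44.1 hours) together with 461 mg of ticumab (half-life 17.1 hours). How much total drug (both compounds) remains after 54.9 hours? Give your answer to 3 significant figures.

xopemomycin: 262 × (1/2)^(54.9/44.1) = 262 × (1/2)^1.2449 ≈ 110.55 mg.
ticumab: 461 × (1/2)^(54.9/17.1) = 461 × (1/2)^3.2105 ≈ 49.801 mg.
Total = 110.55 + 49.801 ≈ 160.35 mg.

160 mg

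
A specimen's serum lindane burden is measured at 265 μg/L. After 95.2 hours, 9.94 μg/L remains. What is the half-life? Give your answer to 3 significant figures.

20.1 hours

A/A₀ = 9.94/265 ≈ 0.037509.
n = log₂(26.66) ≈ 4.7366 half-lives elapsed in 95.2 hours.
t½ = 95.2/4.7366 ≈ 20.099 hours.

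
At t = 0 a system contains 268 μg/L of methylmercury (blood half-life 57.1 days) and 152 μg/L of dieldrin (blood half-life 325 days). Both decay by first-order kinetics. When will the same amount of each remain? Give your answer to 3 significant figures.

Set 268·(1/2)^(t/57.1) = 152·(1/2)^(t/325).
Taking log₂: log₂(268/152) = t·(1/57.1 − 1/325).
log₂(1.7632) = 0.81816; 1/57.1 − 1/325 = 0.014436.
t = 0.81816 / 0.014436 ≈ 56.674 days.

56.7 days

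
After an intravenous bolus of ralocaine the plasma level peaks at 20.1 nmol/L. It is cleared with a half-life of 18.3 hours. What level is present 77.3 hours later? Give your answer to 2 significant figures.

Number of half-lives: n = 77.3/18.3 ≈ 4.224.
Remaining = 20.1 × (1/2)^4.224 = 20.1 × 0.05351 ≈ 1.0756 nmol/L.

1.1 nmol/L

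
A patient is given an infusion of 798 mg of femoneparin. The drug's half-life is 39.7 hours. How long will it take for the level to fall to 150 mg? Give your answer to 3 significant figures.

Fraction remaining = 150/798 ≈ 0.18797.
n = log₂(798/150) = ln(5.32)/ln 2 ≈ 2.4114 half-lives.
t = n × t½ = 2.4114 × 39.7 ≈ 95.734 hours.

95.7 hours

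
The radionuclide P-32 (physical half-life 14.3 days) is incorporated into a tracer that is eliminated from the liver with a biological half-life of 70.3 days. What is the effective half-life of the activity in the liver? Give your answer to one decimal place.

11.9 days

1/t_eff = 1/t_phys + 1/t_biol = 1/14.3 + 1/70.3 = 0.084155 per day.
t_eff = 14.3 × 70.3 / (14.3 + 70.3) ≈ 11.883 days.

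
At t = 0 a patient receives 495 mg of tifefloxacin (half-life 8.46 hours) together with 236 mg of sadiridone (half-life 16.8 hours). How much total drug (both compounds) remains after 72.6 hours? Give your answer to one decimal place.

13.1 mg

tifefloxacin: 495 × (1/2)^(72.6/8.46) = 495 × (1/2)^8.5816 ≈ 1.2921 mg.
sadiridone: 236 × (1/2)^(72.6/16.8) = 236 × (1/2)^4.3214 ≈ 11.804 mg.
Total = 1.2921 + 11.804 ≈ 13.096 mg.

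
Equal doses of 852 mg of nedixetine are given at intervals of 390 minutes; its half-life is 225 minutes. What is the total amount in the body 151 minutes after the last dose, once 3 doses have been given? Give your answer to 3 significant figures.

744 mg

The 3 doses were given 931, 541, 151 minutes ago.
Total = 852·(1/2)^(931/225) + 852·(1/2)^(541/225) + 852·(1/2)^(151/225)
      = 48.4 + 160.93 + 535.08 ≈ 744.4 mg.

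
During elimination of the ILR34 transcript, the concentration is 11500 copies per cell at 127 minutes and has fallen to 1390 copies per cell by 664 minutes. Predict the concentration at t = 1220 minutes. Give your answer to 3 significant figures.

156 copies per cell

Over Δt = 664 − 127 = 537 minutes, the level fell by a factor of 11500/1390 ≈ 8.2734.
n = log₂(8.2734) ≈ 3.0485 half-lives, so t½ = 537/3.0485 ≈ 176.15 minutes.
From t = 664 to t = 1220: 1390 × (1/2)^((1220−664)/176.15) ≈ 155.91 copies per cell.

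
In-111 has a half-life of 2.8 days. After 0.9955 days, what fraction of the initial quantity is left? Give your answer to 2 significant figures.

0.78

n = 0.9955/2.8 ≈ 0.35554 half-lives.
Fraction remaining = (1/2)^0.35554 ≈ 0.78158.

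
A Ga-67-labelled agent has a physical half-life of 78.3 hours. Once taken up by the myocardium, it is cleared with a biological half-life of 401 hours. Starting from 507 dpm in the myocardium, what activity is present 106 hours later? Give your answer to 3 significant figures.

1/t_eff = 1/t_phys + 1/t_biol = 1/78.3 + 1/401 = 0.015265 per hour.
t_eff = 78.3 × 401 / (78.3 + 401) ≈ 65.509 hours.
Remaining = 507 × (1/2)^(106/65.509) = 507 × (1/2)^1.6181 ≈ 165.16 dpm.

165 dpm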